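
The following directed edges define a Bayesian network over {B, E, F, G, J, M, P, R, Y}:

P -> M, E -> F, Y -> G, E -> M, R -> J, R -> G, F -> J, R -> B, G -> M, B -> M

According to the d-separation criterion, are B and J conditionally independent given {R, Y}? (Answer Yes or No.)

Yes

4 paths connect B and J; each must be blocked for d-separation to hold:
Path 1: B ← R → J
  R is a fork here and R is conditioned on, so the path is blocked at R.
Path 2: B ← R → G → M ← E → F → J
  R is a fork here and R is conditioned on, so the path is blocked at R.
Path 3: B → M ← G ← R → J
  M is a collider here and neither M nor any of its descendants is conditioned on, so the collider stays closed — the path is blocked at M.
Path 4: B → M ← E → F → J
  M is a collider here and neither M nor any of its descendants is conditioned on, so the collider stays closed — the path is blocked at M.
Every path is blocked, so B and J are d-separated given {R, Y}.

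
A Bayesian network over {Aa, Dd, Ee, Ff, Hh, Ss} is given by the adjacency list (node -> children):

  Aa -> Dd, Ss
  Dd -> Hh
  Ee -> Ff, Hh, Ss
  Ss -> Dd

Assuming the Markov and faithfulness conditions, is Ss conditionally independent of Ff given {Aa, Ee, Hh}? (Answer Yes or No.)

Yes

There are 3 undirected paths between Ss and Ff; checking each against the conditioning set {Aa, Ee, Hh}:
  1. Ss ← Aa → Dd → Hh ← Ee → Ff — Aa:fork[blocks]; Dd:chain[open]; Hh:collider[open]; Ee:fork[blocks] ⇒ blocked
  2. Ss → Dd → Hh ← Ee → Ff — Dd:chain[open]; Hh:collider[open]; Ee:fork[blocks] ⇒ blocked
  3. Ss ← Ee → Ff — Ee:fork[blocks] ⇒ blocked
All paths are blocked; Ss ⊥ Ff | {Aa, Ee, Hh} holds.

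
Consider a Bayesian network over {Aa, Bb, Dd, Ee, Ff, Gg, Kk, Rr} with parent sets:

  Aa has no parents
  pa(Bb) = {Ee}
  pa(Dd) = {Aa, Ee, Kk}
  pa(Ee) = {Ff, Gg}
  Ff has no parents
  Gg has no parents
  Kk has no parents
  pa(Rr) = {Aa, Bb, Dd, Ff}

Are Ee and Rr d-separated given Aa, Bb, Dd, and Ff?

Yes

There are 4 undirected paths between Ee and Rr; checking each against the conditioning set {Aa, Bb, Dd, Ff}:
  1. Ee ← Ff → Rr — Ff:fork[blocks] ⇒ blocked
  2. Ee → Bb → Rr — Bb:chain[blocks] ⇒ blocked
  3. Ee → Dd ← Aa → Rr — Dd:collider[open]; Aa:fork[blocks] ⇒ blocked
  4. Ee → Dd → Rr — Dd:chain[blocks] ⇒ blocked
Every path is blocked, so Ee and Rr are d-separated given {Aa, Bb, Dd, Ff}.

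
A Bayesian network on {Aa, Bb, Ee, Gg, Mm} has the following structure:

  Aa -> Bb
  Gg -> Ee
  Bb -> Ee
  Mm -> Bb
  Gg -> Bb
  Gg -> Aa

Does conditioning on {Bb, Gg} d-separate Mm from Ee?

Yes

3 paths connect Mm and Ee; each must be blocked for d-separation to hold:
  1. Mm → Bb ← Aa ← Gg → Ee — Bb:collider[open]; Aa:chain[open]; Gg:fork[blocks] ⇒ blocked
  2. Mm → Bb ← Gg → Ee — Bb:collider[open]; Gg:fork[blocks] ⇒ blocked
  3. Mm → Bb → Ee — Bb:chain[blocks] ⇒ blocked
Every path is blocked, so Mm and Ee are d-separated given {Bb, Gg}.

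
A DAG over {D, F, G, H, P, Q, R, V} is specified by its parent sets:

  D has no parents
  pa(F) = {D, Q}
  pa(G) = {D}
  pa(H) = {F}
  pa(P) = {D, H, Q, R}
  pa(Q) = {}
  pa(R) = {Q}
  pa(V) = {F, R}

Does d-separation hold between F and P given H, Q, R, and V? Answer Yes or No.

No — F and P are not d-separated given {H, Q, R, V}.

There are 6 undirected paths between F and P; checking each against the conditioning set {H, Q, R, V}:
  1. F ← Q → P — Q:fork[blocks] ⇒ blocked
  2. F ← Q → R → P — Q:fork[blocks]; R:chain[blocks] ⇒ blocked
  3. F → H → P — H:chain[blocks] ⇒ blocked
  4. F ← D → P — D:fork[open] ⇒ active
  5. F → V ← R → P — V:collider[open]; R:fork[blocks] ⇒ blocked
  6. F → V ← R ← Q → P — V:collider[open]; R:chain[blocks]; Q:fork[blocks] ⇒ blocked
Because an active path exists, F and P are not d-separated.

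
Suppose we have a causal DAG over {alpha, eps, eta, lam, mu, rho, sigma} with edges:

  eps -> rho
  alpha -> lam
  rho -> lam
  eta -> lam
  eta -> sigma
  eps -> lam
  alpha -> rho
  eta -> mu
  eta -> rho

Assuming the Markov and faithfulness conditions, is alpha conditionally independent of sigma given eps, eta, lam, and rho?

There are 6 undirected paths between alpha and sigma; checking each against the conditioning set {eps, eta, lam, rho}:
Path 1: alpha → lam ← rho ← eta → sigma
  rho is a chain here and rho is conditioned on, so the path is blocked at rho.
Path 2: alpha → lam ← eta → sigma
  eta is a fork here and eta is conditioned on, so the path is blocked at eta.
Path 3: alpha → lam ← eps → rho ← eta → sigma
  eps is a fork here and eps is conditioned on, so the path is blocked at eps.
Path 4: alpha → rho → lam ← eta → sigma
  rho is a chain here and rho is conditioned on, so the path is blocked at rho.
Path 5: alpha → rho ← eta → sigma
  eta is a fork here and eta is conditioned on, so the path is blocked at eta.
Path 6: alpha → rho ← eps → lam ← eta → sigma
  eps is a fork here and eps is conditioned on, so the path is blocked at eps.
Since every path is blocked, d-separation holds.

Yes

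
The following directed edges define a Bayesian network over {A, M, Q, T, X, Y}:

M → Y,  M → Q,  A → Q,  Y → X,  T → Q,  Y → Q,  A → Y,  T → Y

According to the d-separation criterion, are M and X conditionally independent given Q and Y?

There are 4 undirected paths between M and X; checking each against the conditioning set {Q, Y}:
Path 1: M → Y → X
  Y is a chain here and Y is conditioned on, so the path is blocked at Y.
Path 2: M → Q ← Y → X
  Y is a fork here and Y is conditioned on, so the path is blocked at Y.
Path 3: M → Q ← A → Y → X
  Y is a chain here and Y is conditioned on, so the path is blocked at Y.
Path 4: M → Q ← T → Y → X
  Y is a chain here and Y is conditioned on, so the path is blocked at Y.
Every path is blocked, so M and X are d-separated given {Q, Y}.

Yes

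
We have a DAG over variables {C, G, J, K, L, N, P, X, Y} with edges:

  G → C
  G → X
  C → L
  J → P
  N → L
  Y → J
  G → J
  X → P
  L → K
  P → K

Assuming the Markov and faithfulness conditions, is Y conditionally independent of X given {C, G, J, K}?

Yes

4 paths connect Y and X; each must be blocked for d-separation to hold:
Path 1: Y → J → P ← X
  J is a chain here and J is conditioned on, so the path is blocked at J.
Path 2: Y → J → P → K ← L ← C ← G → X
  J is a chain here and J is conditioned on, so the path is blocked at J.
Path 3: Y → J ← G → X
  G is a fork here and G is conditioned on, so the path is blocked at G.
Path 4: Y → J ← G → C → L → K ← P ← X
  G is a fork here and G is conditioned on, so the path is blocked at G.
Every path is blocked, so Y and X are d-separated given {C, G, J, K}.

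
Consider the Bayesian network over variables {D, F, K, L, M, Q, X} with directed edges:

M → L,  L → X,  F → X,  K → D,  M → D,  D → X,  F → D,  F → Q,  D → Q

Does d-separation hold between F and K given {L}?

Yes — F and K are d-separated given {L}.

There are 4 undirected paths between F and K; checking each against the conditioning set {L}:
Path 1: F → D ← K
  D is a collider here and neither D nor any of its descendants is conditioned on, so the collider stays closed — the path is blocked at D.
Path 2: F → X ← D ← K
  X is a collider here and neither X nor any of its descendants is conditioned on, so the collider stays closed — the path is blocked at X.
Path 3: F → X ← L ← M → D ← K
  X is a collider here and neither X nor any of its descendants is conditioned on, so the collider stays closed — the path is blocked at X.
Path 4: F → Q ← D ← K
  Q is a collider here and neither Q nor any of its descendants is conditioned on, so the collider stays closed — the path is blocked at Q.
Every path is blocked, so F and K are d-separated given {L}.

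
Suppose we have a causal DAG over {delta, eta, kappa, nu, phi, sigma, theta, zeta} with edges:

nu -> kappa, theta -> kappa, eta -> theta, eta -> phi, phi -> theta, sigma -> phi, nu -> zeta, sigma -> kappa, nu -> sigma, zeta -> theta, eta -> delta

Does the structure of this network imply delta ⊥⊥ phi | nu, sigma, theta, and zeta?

No

6 paths connect delta and phi; each must be blocked for d-separation to hold:
Path 1: delta ← eta → phi
  eta is a fork and eta is not conditioned on — no node blocks this path, so it is active.
Path 2: delta ← eta → theta ← phi
  eta is a fork and eta is not conditioned on; theta is a collider and theta is conditioned on, which opens it — no node blocks this path, so it is active.
Path 3: delta ← eta → theta → kappa ← sigma → phi
  theta is a chain here and theta is conditioned on, so the path is blocked at theta.
Path 4: delta ← eta → theta → kappa ← nu → sigma → phi
  theta is a chain here and theta is conditioned on, so the path is blocked at theta.
Path 5: delta ← eta → theta ← zeta ← nu → sigma → phi
  zeta is a chain here and zeta is conditioned on, so the path is blocked at zeta.
Path 6: delta ← eta → theta ← zeta ← nu → kappa ← sigma → phi
  zeta is a chain here and zeta is conditioned on, so the path is blocked at zeta.
Since the path delta ← eta → phi is active, delta and phi are not d-separated given {nu, sigma, theta, zeta}.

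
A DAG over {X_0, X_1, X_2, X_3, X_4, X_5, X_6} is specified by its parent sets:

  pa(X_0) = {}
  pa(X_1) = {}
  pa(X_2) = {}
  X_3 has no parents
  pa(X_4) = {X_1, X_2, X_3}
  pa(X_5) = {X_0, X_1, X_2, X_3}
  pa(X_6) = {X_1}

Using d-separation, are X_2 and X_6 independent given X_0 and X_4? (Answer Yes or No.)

There are 4 undirected paths between X_2 and X_6; checking each against the conditioning set {X_0, X_4}:
Path 1: X_2 → X_4 ← X_1 → X_6
  X_4 is a collider and X_4 is conditioned on, which opens it; X_1 is a fork and X_1 is not conditioned on — no node blocks this path, so it is active.
Path 2: X_2 → X_4 ← X_3 → X_5 ← X_1 → X_6
  X_5 is a collider here and neither X_5 nor any of its descendants is conditioned on, so the collider stays closed — the path is blocked at X_5.
Path 3: X_2 → X_5 ← X_1 → X_6
  X_5 is a collider here and neither X_5 nor any of its descendants is conditioned on, so the collider stays closed — the path is blocked at X_5.
Path 4: X_2 → X_5 ← X_3 → X_4 ← X_1 → X_6
  X_5 is a collider here and neither X_5 nor any of its descendants is conditioned on, so the collider stays closed — the path is blocked at X_5.
At least one path is unblocked, so d-separation fails.

No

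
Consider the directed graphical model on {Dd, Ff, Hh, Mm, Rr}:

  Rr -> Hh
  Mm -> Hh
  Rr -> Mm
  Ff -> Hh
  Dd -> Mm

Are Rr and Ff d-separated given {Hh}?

No

Enumerating the 2 paths from Rr to Ff and testing each for blocking by {Hh}:
  1. Rr → Hh ← Ff — Hh:collider[open] ⇒ active
  2. Rr → Mm → Hh ← Ff — Mm:chain[open]; Hh:collider[open] ⇒ active
Because an active path exists, Rr and Ff are not d-separated.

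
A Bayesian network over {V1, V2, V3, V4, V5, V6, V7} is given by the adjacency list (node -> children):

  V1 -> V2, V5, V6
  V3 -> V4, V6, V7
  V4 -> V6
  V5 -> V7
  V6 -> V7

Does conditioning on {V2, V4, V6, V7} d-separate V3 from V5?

We examine all 6 paths between V3 and V5:
  1. V3 → V7 ← V6 ← V1 → V5 — V7:collider[open]; V6:chain[blocks]; V1:fork[open] ⇒ blocked
  2. V3 → V7 ← V5 — V7:collider[open] ⇒ active
  3. V3 → V6 ← V1 → V5 — V6:collider[open]; V1:fork[open] ⇒ active
  4. V3 → V6 → V7 ← V5 — V6:chain[blocks]; V7:collider[open] ⇒ blocked
  5. V3 → V4 → V6 ← V1 → V5 — V4:chain[blocks]; V6:collider[open]; V1:fork[open] ⇒ blocked
  6. V3 → V4 → V6 → V7 ← V5 — V4:chain[blocks]; V6:chain[blocks]; V7:collider[open] ⇒ blocked
Since the path V3 → V7 ← V5 is active, V3 and V5 are not d-separated given {V2, V4, V6, V7}.

No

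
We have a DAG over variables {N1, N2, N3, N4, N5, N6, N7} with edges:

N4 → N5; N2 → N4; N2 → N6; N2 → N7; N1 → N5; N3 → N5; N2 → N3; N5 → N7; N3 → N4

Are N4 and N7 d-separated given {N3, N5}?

6 paths connect N4 and N7; each must be blocked for d-separation to hold:
Path 1: N4 ← N3 ← N2 → N7
  N3 is a chain here and N3 is conditioned on, so the path is blocked at N3.
Path 2: N4 ← N3 → N5 → N7
  N3 is a fork here and N3 is conditioned on, so the path is blocked at N3.
Path 3: N4 ← N2 → N7
  N2 is a fork and N2 is not conditioned on — no node blocks this path, so it is active.
Path 4: N4 ← N2 → N3 → N5 → N7
  N3 is a chain here and N3 is conditioned on, so the path is blocked at N3.
Path 5: N4 → N5 → N7
  N5 is a chain here and N5 is conditioned on, so the path is blocked at N5.
Path 6: N4 → N5 ← N3 ← N2 → N7
  N3 is a chain here and N3 is conditioned on, so the path is blocked at N3.
Since the path N4 ← N2 → N7 is active, N4 and N7 are not d-separated given {N3, N5}.

No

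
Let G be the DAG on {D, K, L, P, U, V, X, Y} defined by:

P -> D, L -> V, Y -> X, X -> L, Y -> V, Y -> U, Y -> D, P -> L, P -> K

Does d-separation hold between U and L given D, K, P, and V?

No

We examine all 3 paths between U and L:
Path 1: U ← Y → D ← P → L
  P is a fork here and P is conditioned on, so the path is blocked at P.
Path 2: U ← Y → V ← L
  Y is a fork and Y is not conditioned on; V is a collider and V is conditioned on, which opens it — no node blocks this path, so it is active.
Path 3: U ← Y → X → L
  Y is a fork and Y is not conditioned on; X is a chain and X is not conditioned on — no node blocks this path, so it is active.
Because an active path exists, U and L are not d-separated.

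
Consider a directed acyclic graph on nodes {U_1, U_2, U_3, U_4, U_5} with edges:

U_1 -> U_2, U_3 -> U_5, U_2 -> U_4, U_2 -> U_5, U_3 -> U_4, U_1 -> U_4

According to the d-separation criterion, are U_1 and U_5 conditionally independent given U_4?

No

There are 4 undirected paths between U_1 and U_5; checking each against the conditioning set {U_4}:
Path 1: U_1 → U_2 → U_4 ← U_3 → U_5
  U_2 is a chain and U_2 is not conditioned on; U_4 is a collider and U_4 is conditioned on, which opens it; U_3 is a fork and U_3 is not conditioned on — no node blocks this path, so it is active.
Path 2: U_1 → U_2 → U_5
  U_2 is a chain and U_2 is not conditioned on — no node blocks this path, so it is active.
Path 3: U_1 → U_4 ← U_3 → U_5
  U_4 is a collider and U_4 is conditioned on, which opens it; U_3 is a fork and U_3 is not conditioned on — no node blocks this path, so it is active.
Path 4: U_1 → U_4 ← U_2 → U_5
  U_4 is a collider and U_4 is conditioned on, which opens it; U_2 is a fork and U_2 is not conditioned on — no node blocks this path, so it is active.
At least one path is unblocked, so d-separation fails.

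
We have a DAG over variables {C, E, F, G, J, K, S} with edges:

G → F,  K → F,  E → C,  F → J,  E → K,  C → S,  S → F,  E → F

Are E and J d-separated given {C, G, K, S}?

We examine all 3 paths between E and J:
Path 1: E → F → J
  F is a chain and F is not conditioned on — no node blocks this path, so it is active.
Path 2: E → K → F → J
  K is a chain here and K is conditioned on, so the path is blocked at K.
Path 3: E → C → S → F → J
  C is a chain here and C is conditioned on, so the path is blocked at C.
Because an active path exists, E and J are not d-separated.

No — E and J are not d-separated given {C, G, K, S}.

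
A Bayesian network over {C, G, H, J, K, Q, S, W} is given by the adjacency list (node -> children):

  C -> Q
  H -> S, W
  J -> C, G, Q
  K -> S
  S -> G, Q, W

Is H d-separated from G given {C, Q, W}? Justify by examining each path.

We examine all 6 paths between H and G:
  1. H → W ← S → Q ← C ← J → G — W:collider[open]; S:fork[open]; Q:collider[open]; C:chain[blocks]; J:fork[open] ⇒ blocked
  2. H → W ← S → Q ← J → G — W:collider[open]; S:fork[open]; Q:collider[open]; J:fork[open] ⇒ active
  3. H → W ← S → G — W:collider[open]; S:fork[open] ⇒ active
  4. H → S → Q ← C ← J → G — S:chain[open]; Q:collider[open]; C:chain[blocks]; J:fork[open] ⇒ blocked
  5. H → S → Q ← J → G — S:chain[open]; Q:collider[open]; J:fork[open] ⇒ active
  6. H → S → G — S:chain[open] ⇒ active
Because an active path exists, H and G are not d-separated.

No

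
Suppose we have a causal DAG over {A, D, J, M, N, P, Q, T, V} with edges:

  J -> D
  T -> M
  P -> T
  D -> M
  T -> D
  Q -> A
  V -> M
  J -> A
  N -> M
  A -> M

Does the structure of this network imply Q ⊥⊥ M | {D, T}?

No

Enumerating the 3 paths from Q to M and testing each for blocking by {D, T}:
  1. Q → A ← J → D → M — A:collider[blocks]; J:fork[open]; D:chain[blocks] ⇒ blocked
  2. Q → A ← J → D ← T → M — A:collider[blocks]; J:fork[open]; D:collider[open]; T:fork[blocks] ⇒ blocked
  3. Q → A → M — A:chain[open] ⇒ active
At least one path is unblocked, so d-separation fails.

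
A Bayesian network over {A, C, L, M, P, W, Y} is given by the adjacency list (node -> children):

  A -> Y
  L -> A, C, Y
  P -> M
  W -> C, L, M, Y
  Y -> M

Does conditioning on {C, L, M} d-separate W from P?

No

Enumerating the 6 paths from W to P and testing each for blocking by {C, L, M}:
  1. W → C ← L → Y → M ← P — C:collider[open]; L:fork[blocks]; Y:chain[open]; M:collider[open] ⇒ blocked
  2. W → C ← L → A → Y → M ← P — C:collider[open]; L:fork[blocks]; A:chain[open]; Y:chain[open]; M:collider[open] ⇒ blocked
  3. W → Y → M ← P — Y:chain[open]; M:collider[open] ⇒ active
  4. W → L → Y → M ← P — L:chain[blocks]; Y:chain[open]; M:collider[open] ⇒ blocked
  5. W → L → A → Y → M ← P — L:chain[blocks]; A:chain[open]; Y:chain[open]; M:collider[open] ⇒ blocked
  6. W → M ← P — M:collider[open] ⇒ active
Since the path W → Y → M ← P is active, W and P are not d-separated given {C, L, M}.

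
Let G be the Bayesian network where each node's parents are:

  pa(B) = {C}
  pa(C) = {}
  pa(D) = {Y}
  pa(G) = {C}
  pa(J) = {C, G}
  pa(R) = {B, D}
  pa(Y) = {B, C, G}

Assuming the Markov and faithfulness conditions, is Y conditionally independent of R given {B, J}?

No — Y and R are not d-separated given {B, J}.

5 paths connect Y and R; each must be blocked for d-separation to hold:
Path 1: Y ← C → B → R
  B is a chain here and B is conditioned on, so the path is blocked at B.
Path 2: Y → D → R
  D is a chain and D is not conditioned on — no node blocks this path, so it is active.
Path 3: Y ← G ← C → B → R
  B is a chain here and B is conditioned on, so the path is blocked at B.
Path 4: Y ← G → J ← C → B → R
  B is a chain here and B is conditioned on, so the path is blocked at B.
Path 5: Y ← B → R
  B is a fork here and B is conditioned on, so the path is blocked at B.
Because an active path exists, Y and R are not d-separated.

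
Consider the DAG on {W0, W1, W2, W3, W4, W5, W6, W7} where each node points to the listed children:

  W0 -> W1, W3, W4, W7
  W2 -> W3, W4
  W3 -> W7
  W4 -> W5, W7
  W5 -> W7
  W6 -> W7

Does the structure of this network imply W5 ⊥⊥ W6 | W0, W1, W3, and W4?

Yes — W5 and W6 are d-separated given {W0, W1, W3, W4}.

We examine all 6 paths between W5 and W6:
  1. W5 → W7 ← W6 — W7:collider[blocks] ⇒ blocked
  2. W5 ← W4 ← W2 → W3 → W7 ← W6 — W4:chain[blocks]; W2:fork[open]; W3:chain[blocks]; W7:collider[blocks] ⇒ blocked
  3. W5 ← W4 ← W2 → W3 ← W0 → W7 ← W6 — W4:chain[blocks]; W2:fork[open]; W3:collider[open]; W0:fork[blocks]; W7:collider[blocks] ⇒ blocked
  4. W5 ← W4 → W7 ← W6 — W4:fork[blocks]; W7:collider[blocks] ⇒ blocked
  5. W5 ← W4 ← W0 → W7 ← W6 — W4:chain[blocks]; W0:fork[blocks]; W7:collider[blocks] ⇒ blocked
  6. W5 ← W4 ← W0 → W3 → W7 ← W6 — W4:chain[blocks]; W0:fork[blocks]; W3:chain[blocks]; W7:collider[blocks] ⇒ blocked
All paths are blocked; W5 ⊥ W6 | {W0, W1, W3, W4} holds.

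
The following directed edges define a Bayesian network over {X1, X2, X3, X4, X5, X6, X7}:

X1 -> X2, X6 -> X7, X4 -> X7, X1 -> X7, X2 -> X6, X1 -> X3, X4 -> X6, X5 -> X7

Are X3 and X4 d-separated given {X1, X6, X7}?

Yes

We examine all 4 paths between X3 and X4:
  1. X3 ← X1 → X2 → X6 ← X4 — X1:fork[blocks]; X2:chain[open]; X6:collider[open] ⇒ blocked
  2. X3 ← X1 → X2 → X6 → X7 ← X4 — X1:fork[blocks]; X2:chain[open]; X6:chain[blocks]; X7:collider[open] ⇒ blocked
  3. X3 ← X1 → X7 ← X6 ← X4 — X1:fork[blocks]; X7:collider[open]; X6:chain[blocks] ⇒ blocked
  4. X3 ← X1 → X7 ← X4 — X1:fork[blocks]; X7:collider[open] ⇒ blocked
Since every path is blocked, d-separation holds.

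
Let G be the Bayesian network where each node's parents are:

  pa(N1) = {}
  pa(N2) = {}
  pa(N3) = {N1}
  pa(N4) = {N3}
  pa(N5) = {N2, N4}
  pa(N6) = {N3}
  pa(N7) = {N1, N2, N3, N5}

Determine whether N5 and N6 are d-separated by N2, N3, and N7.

We examine all 5 paths between N5 and N6:
Path 1: N5 ← N2 → N7 ← N1 → N3 → N6
  N2 is a fork here and N2 is conditioned on, so the path is blocked at N2.
Path 2: N5 ← N2 → N7 ← N3 → N6
  N2 is a fork here and N2 is conditioned on, so the path is blocked at N2.
Path 3: N5 ← N4 ← N3 → N6
  N3 is a fork here and N3 is conditioned on, so the path is blocked at N3.
Path 4: N5 → N7 ← N1 → N3 → N6
  N3 is a chain here and N3 is conditioned on, so the path is blocked at N3.
Path 5: N5 → N7 ← N3 → N6
  N3 is a fork here and N3 is conditioned on, so the path is blocked at N3.
Since every path is blocked, d-separation holds.

Yes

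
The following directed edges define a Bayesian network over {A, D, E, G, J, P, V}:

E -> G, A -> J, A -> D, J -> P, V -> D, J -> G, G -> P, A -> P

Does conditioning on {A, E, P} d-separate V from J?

Yes

We examine all 3 paths between V and J:
  1. V → D ← A → P ← G ← J — D:collider[blocks]; A:fork[blocks]; P:collider[open]; G:chain[open] ⇒ blocked
  2. V → D ← A → P ← J — D:collider[blocks]; A:fork[blocks]; P:collider[open] ⇒ blocked
  3. V → D ← A → J — D:collider[blocks]; A:fork[blocks] ⇒ blocked
Since every path is blocked, d-separation holds.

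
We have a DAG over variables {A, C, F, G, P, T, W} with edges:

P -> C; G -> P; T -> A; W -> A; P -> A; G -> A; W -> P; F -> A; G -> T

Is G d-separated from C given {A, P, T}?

Yes

Enumerating the 5 paths from G to C and testing each for blocking by {A, P, T}:
Path 1: G → T → A ← P → C
  T is a chain here and T is conditioned on, so the path is blocked at T.
Path 2: G → T → A ← W → P → C
  T is a chain here and T is conditioned on, so the path is blocked at T.
Path 3: G → P → C
  P is a chain here and P is conditioned on, so the path is blocked at P.
Path 4: G → A ← P → C
  P is a fork here and P is conditioned on, so the path is blocked at P.
Path 5: G → A ← W → P → C
  P is a chain here and P is conditioned on, so the path is blocked at P.
Every path is blocked, so G and C are d-separated given {A, P, T}.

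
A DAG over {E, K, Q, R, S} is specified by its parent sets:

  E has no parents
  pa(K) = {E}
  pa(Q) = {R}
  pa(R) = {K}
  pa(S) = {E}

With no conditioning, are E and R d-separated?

Only one path connects E and R:
Path 1: E → K → R
  K is a chain and K is not conditioned on — no node blocks this path, so it is active.
Since the path E → K → R is active, E and R are not d-separated given ∅.

No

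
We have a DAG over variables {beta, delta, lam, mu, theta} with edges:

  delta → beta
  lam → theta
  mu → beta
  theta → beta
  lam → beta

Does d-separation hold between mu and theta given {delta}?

Enumerating the 2 paths from mu to theta and testing each for blocking by {delta}:
Path 1: mu → beta ← lam → theta
  beta is a collider here and neither beta nor any of its descendants is conditioned on, so the collider stays closed — the path is blocked at beta.
Path 2: mu → beta ← theta
  beta is a collider here and neither beta nor any of its descendants is conditioned on, so the collider stays closed — the path is blocked at beta.
All paths are blocked; mu ⊥ theta | {delta} holds.

Yes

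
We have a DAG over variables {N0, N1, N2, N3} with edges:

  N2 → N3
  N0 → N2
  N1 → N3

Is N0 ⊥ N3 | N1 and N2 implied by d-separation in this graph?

Only one path connects N0 and N3:
  1. N0 → N2 → N3 — N2:chain[blocks] ⇒ blocked
Every path is blocked, so N0 and N3 are d-separated given {N1, N2}.

Yes — N0 and N3 are d-separated given {N1, N2}.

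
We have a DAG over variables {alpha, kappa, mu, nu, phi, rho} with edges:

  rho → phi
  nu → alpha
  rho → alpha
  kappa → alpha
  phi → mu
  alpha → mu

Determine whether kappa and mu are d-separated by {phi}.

Enumerating the 2 paths from kappa to mu and testing each for blocking by {phi}:
  1. kappa → alpha → mu — alpha:chain[open] ⇒ active
  2. kappa → alpha ← rho → phi → mu — alpha:collider[blocks]; rho:fork[open]; phi:chain[blocks] ⇒ blocked
Since the path kappa → alpha → mu is active, kappa and mu are not d-separated given {phi}.

No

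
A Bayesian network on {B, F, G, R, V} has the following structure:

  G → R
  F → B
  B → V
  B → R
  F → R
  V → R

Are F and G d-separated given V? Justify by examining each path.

There are 3 undirected paths between F and G; checking each against the conditioning set {V}:
Path 1: F → B → R ← G
  R is a collider here and neither R nor any of its descendants is conditioned on, so the collider stays closed — the path is blocked at R.
Path 2: F → B → V → R ← G
  V is a chain here and V is conditioned on, so the path is blocked at V.
Path 3: F → R ← G
  R is a collider here and neither R nor any of its descendants is conditioned on, so the collider stays closed — the path is blocked at R.
Every path is blocked, so F and G are d-separated given {V}.

Yes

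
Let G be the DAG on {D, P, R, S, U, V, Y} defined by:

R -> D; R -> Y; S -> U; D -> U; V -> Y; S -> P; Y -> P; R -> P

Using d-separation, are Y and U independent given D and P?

We examine all 4 paths between Y and U:
Path 1: Y → P ← S → U
  P is a collider and P is conditioned on, which opens it; S is a fork and S is not conditioned on — no node blocks this path, so it is active.
Path 2: Y → P ← R → D → U
  D is a chain here and D is conditioned on, so the path is blocked at D.
Path 3: Y ← R → P ← S → U
  R is a fork and R is not conditioned on; P is a collider and P is conditioned on, which opens it; S is a fork and S is not conditioned on — no node blocks this path, so it is active.
Path 4: Y ← R → D → U
  D is a chain here and D is conditioned on, so the path is blocked at D.
Since the path Y → P ← S → U is active, Y and U are not d-separated given {D, P}.

No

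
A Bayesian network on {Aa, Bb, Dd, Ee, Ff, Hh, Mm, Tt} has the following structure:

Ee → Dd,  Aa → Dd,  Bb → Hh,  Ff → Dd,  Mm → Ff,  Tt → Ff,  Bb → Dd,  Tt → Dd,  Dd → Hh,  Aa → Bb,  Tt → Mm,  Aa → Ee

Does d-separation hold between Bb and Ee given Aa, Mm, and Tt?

Yes — Bb and Ee are d-separated given {Aa, Mm, Tt}.

There are 6 undirected paths between Bb and Ee; checking each against the conditioning set {Aa, Mm, Tt}:
Path 1: Bb → Dd ← Ee
  Dd is a collider here and neither Dd nor any of its descendants is conditioned on, so the collider stays closed — the path is blocked at Dd.
Path 2: Bb → Dd ← Aa → Ee
  Dd is a collider here and neither Dd nor any of its descendants is conditioned on, so the collider stays closed — the path is blocked at Dd.
Path 3: Bb → Hh ← Dd ← Ee
  Hh is a collider here and neither Hh nor any of its descendants is conditioned on, so the collider stays closed — the path is blocked at Hh.
Path 4: Bb → Hh ← Dd ← Aa → Ee
  Hh is a collider here and neither Hh nor any of its descendants is conditioned on, so the collider stays closed — the path is blocked at Hh.
Path 5: Bb ← Aa → Dd ← Ee
  Aa is a fork here and Aa is conditioned on, so the path is blocked at Aa.
Path 6: Bb ← Aa → Ee
  Aa is a fork here and Aa is conditioned on, so the path is blocked at Aa.
Every path is blocked, so Bb and Ee are d-separated given {Aa, Mm, Tt}.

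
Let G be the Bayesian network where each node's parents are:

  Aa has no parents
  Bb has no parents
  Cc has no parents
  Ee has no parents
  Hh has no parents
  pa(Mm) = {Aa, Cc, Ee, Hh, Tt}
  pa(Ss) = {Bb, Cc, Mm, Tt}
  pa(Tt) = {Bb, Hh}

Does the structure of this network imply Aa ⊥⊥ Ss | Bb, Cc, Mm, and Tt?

Yes

There are 6 undirected paths between Aa and Ss; checking each against the conditioning set {Bb, Cc, Mm, Tt}:
  1. Aa → Mm → Ss — Mm:chain[blocks] ⇒ blocked
  2. Aa → Mm ← Hh → Tt → Ss — Mm:collider[open]; Hh:fork[open]; Tt:chain[blocks] ⇒ blocked
  3. Aa → Mm ← Hh → Tt ← Bb → Ss — Mm:collider[open]; Hh:fork[open]; Tt:collider[open]; Bb:fork[blocks] ⇒ blocked
  4. Aa → Mm ← Tt → Ss — Mm:collider[open]; Tt:fork[blocks] ⇒ blocked
  5. Aa → Mm ← Tt ← Bb → Ss — Mm:collider[open]; Tt:chain[blocks]; Bb:fork[blocks] ⇒ blocked
  6. Aa → Mm ← Cc → Ss — Mm:collider[open]; Cc:fork[blocks] ⇒ blocked
Every path is blocked, so Aa and Ss are d-separated given {Bb, Cc, Mm, Tt}.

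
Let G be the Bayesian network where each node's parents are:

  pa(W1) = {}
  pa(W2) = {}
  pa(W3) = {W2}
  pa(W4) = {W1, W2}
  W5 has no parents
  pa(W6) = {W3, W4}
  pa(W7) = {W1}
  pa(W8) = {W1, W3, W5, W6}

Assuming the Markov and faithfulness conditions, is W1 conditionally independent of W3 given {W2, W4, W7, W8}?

Enumerating the 6 paths from W1 to W3 and testing each for blocking by {W2, W4, W7, W8}:
Path 1: W1 → W4 → W6 ← W3
  W4 is a chain here and W4 is conditioned on, so the path is blocked at W4.
Path 2: W1 → W4 → W6 → W8 ← W3
  W4 is a chain here and W4 is conditioned on, so the path is blocked at W4.
Path 3: W1 → W4 ← W2 → W3
  W2 is a fork here and W2 is conditioned on, so the path is blocked at W2.
Path 4: W1 → W8 ← W3
  W8 is a collider and W8 is conditioned on, which opens it — no node blocks this path, so it is active.
Path 5: W1 → W8 ← W6 ← W3
  W8 is a collider and W8 is conditioned on, which opens it; W6 is a chain and W6 is not conditioned on — no node blocks this path, so it is active.
Path 6: W1 → W8 ← W6 ← W4 ← W2 → W3
  W4 is a chain here and W4 is conditioned on, so the path is blocked at W4.
Because an active path exists, W1 and W3 are not d-separated.

No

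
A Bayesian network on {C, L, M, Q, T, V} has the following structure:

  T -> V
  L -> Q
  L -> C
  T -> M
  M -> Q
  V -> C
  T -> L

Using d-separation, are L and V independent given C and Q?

No — L and V are not d-separated given {C, Q}.

3 paths connect L and V; each must be blocked for d-separation to hold:
Path 1: L ← T → V
  T is a fork and T is not conditioned on — no node blocks this path, so it is active.
Path 2: L → Q ← M ← T → V
  Q is a collider and Q is conditioned on, which opens it; M is a chain and M is not conditioned on; T is a fork and T is not conditioned on — no node blocks this path, so it is active.
Path 3: L → C ← V
  C is a collider and C is conditioned on, which opens it — no node blocks this path, so it is active.
Since the path L ← T → V is active, L and V are not d-separated given {C, Q}.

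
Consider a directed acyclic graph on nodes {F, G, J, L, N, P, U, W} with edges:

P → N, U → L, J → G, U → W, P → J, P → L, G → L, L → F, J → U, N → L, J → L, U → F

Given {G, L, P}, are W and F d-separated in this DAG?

No — W and F are not d-separated given {G, L, P}.

We examine all 6 paths between W and F:
  1. W ← U → L → F — U:fork[open]; L:chain[blocks] ⇒ blocked
  2. W ← U → F — U:fork[open] ⇒ active
  3. W ← U ← J → L → F — U:chain[open]; J:fork[open]; L:chain[blocks] ⇒ blocked
  4. W ← U ← J → G → L → F — U:chain[open]; J:fork[open]; G:chain[blocks]; L:chain[blocks] ⇒ blocked
  5. W ← U ← J ← P → L → F — U:chain[open]; J:chain[open]; P:fork[blocks]; L:chain[blocks] ⇒ blocked
  6. W ← U ← J ← P → N → L → F — U:chain[open]; J:chain[open]; P:fork[blocks]; N:chain[open]; L:chain[blocks] ⇒ blocked
Since the path W ← U → F is active, W and F are not d-separated given {G, L, P}.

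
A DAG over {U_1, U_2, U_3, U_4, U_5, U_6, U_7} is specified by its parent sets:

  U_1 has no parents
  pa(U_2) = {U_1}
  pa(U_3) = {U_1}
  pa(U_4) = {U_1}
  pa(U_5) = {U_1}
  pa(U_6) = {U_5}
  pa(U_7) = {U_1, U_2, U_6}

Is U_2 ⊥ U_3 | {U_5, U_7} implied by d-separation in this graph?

There are 3 undirected paths between U_2 and U_3; checking each against the conditioning set {U_5, U_7}:
Path 1: U_2 ← U_1 → U_3
  U_1 is a fork and U_1 is not conditioned on — no node blocks this path, so it is active.
Path 2: U_2 → U_7 ← U_6 ← U_5 ← U_1 → U_3
  U_5 is a chain here and U_5 is conditioned on, so the path is blocked at U_5.
Path 3: U_2 → U_7 ← U_1 → U_3
  U_7 is a collider and U_7 is conditioned on, which opens it; U_1 is a fork and U_1 is not conditioned on — no node blocks this path, so it is active.
Because an active path exists, U_2 and U_3 are not d-separated.

No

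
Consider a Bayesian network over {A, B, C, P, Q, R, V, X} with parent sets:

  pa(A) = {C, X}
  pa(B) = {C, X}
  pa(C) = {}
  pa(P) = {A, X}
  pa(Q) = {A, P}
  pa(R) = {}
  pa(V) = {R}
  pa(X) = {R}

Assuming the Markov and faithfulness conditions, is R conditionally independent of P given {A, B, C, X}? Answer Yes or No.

There are 5 undirected paths between R and P; checking each against the conditioning set {A, B, C, X}:
Path 1: R → X → B ← C → A → Q ← P
  X is a chain here and X is conditioned on, so the path is blocked at X.
Path 2: R → X → B ← C → A → P
  X is a chain here and X is conditioned on, so the path is blocked at X.
Path 3: R → X → A → Q ← P
  X is a chain here and X is conditioned on, so the path is blocked at X.
Path 4: R → X → A → P
  X is a chain here and X is conditioned on, so the path is blocked at X.
Path 5: R → X → P
  X is a chain here and X is conditioned on, so the path is blocked at X.
Since every path is blocked, d-separation holds.

Yes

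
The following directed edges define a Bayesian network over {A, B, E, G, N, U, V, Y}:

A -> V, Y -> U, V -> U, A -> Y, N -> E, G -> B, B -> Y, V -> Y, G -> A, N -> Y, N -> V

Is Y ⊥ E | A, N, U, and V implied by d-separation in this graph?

Enumerating the 5 paths from Y to E and testing each for blocking by {A, N, U, V}:
Path 1: Y ← B ← G → A → V ← N → E
  A is a chain here and A is conditioned on, so the path is blocked at A.
Path 2: Y ← V ← N → E
  V is a chain here and V is conditioned on, so the path is blocked at V.
Path 3: Y → U ← V ← N → E
  V is a chain here and V is conditioned on, so the path is blocked at V.
Path 4: Y ← N → E
  N is a fork here and N is conditioned on, so the path is blocked at N.
Path 5: Y ← A → V ← N → E
  A is a fork here and A is conditioned on, so the path is blocked at A.
Since every path is blocked, d-separation holds.

Yes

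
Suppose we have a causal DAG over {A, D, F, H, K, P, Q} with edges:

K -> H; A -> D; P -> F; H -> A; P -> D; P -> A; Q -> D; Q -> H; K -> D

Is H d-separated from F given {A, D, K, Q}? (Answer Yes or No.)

No

6 paths connect H and F; each must be blocked for d-separation to hold:
Path 1: H → A → D ← P → F
  A is a chain here and A is conditioned on, so the path is blocked at A.
Path 2: H → A ← P → F
  A is a collider and A is conditioned on, which opens it; P is a fork and P is not conditioned on — no node blocks this path, so it is active.
Path 3: H ← K → D ← A ← P → F
  K is a fork here and K is conditioned on, so the path is blocked at K.
Path 4: H ← K → D ← P → F
  K is a fork here and K is conditioned on, so the path is blocked at K.
Path 5: H ← Q → D ← A ← P → F
  Q is a fork here and Q is conditioned on, so the path is blocked at Q.
Path 6: H ← Q → D ← P → F
  Q is a fork here and Q is conditioned on, so the path is blocked at Q.
Since the path H → A ← P → F is active, H and F are not d-separated given {A, D, K, Q}.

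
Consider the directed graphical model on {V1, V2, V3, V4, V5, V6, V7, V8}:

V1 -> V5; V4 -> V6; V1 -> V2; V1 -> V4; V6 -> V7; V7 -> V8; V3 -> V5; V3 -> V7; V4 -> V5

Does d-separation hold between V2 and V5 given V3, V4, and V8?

Enumerating the 3 paths from V2 to V5 and testing each for blocking by {V3, V4, V8}:
Path 1: V2 ← V1 → V4 → V5
  V4 is a chain here and V4 is conditioned on, so the path is blocked at V4.
Path 2: V2 ← V1 → V4 → V6 → V7 ← V3 → V5
  V4 is a chain here and V4 is conditioned on, so the path is blocked at V4.
Path 3: V2 ← V1 → V5
  V1 is a fork and V1 is not conditioned on — no node blocks this path, so it is active.
Since the path V2 ← V1 → V5 is active, V2 and V5 are not d-separated given {V3, V4, V8}.

No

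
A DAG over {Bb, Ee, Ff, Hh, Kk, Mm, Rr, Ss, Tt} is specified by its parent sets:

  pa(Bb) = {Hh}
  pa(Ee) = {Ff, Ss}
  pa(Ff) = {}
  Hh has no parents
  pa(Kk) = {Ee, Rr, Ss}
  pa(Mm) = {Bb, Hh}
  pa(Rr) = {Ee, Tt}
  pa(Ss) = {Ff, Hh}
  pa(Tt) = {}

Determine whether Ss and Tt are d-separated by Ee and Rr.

Yes

Enumerating the 6 paths from Ss to Tt and testing each for blocking by {Ee, Rr}:
Path 1: Ss → Ee → Rr ← Tt
  Ee is a chain here and Ee is conditioned on, so the path is blocked at Ee.
Path 2: Ss → Ee → Kk ← Rr ← Tt
  Ee is a chain here and Ee is conditioned on, so the path is blocked at Ee.
Path 3: Ss ← Ff → Ee → Rr ← Tt
  Ee is a chain here and Ee is conditioned on, so the path is blocked at Ee.
Path 4: Ss ← Ff → Ee → Kk ← Rr ← Tt
  Ee is a chain here and Ee is conditioned on, so the path is blocked at Ee.
Path 5: Ss → Kk ← Rr ← Tt
  Kk is a collider here and neither Kk nor any of its descendants is conditioned on, so the collider stays closed — the path is blocked at Kk.
Path 6: Ss → Kk ← Ee → Rr ← Tt
  Kk is a collider here and neither Kk nor any of its descendants is conditioned on, so the collider stays closed — the path is blocked at Kk.
Since every path is blocked, d-separation holds.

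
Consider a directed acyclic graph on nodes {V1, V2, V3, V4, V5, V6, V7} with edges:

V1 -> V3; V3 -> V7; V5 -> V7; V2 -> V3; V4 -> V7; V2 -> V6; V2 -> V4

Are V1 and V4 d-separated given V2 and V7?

No

There are 2 undirected paths between V1 and V4; checking each against the conditioning set {V2, V7}:
  1. V1 → V3 → V7 ← V4 — V3:chain[open]; V7:collider[open] ⇒ active
  2. V1 → V3 ← V2 → V4 — V3:collider[open]; V2:fork[blocks] ⇒ blocked
Since the path V1 → V3 → V7 ← V4 is active, V1 and V4 are not d-separated given {V2, V7}.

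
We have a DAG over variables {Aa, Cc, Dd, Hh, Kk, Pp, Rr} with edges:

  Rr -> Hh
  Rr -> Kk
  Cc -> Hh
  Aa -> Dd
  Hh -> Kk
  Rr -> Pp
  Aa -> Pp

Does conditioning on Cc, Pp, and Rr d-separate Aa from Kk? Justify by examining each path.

We examine all 2 paths between Aa and Kk:
Path 1: Aa → Pp ← Rr → Kk
  Rr is a fork here and Rr is conditioned on, so the path is blocked at Rr.
Path 2: Aa → Pp ← Rr → Hh → Kk
  Rr is a fork here and Rr is conditioned on, so the path is blocked at Rr.
Since every path is blocked, d-separation holds.

Yes — Aa and Kk are d-separated given {Cc, Pp, Rr}.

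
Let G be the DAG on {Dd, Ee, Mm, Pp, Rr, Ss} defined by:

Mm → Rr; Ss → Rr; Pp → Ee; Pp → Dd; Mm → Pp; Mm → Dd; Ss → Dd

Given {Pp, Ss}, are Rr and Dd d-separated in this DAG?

We examine all 3 paths between Rr and Dd:
Path 1: Rr ← Mm → Pp → Dd
  Pp is a chain here and Pp is conditioned on, so the path is blocked at Pp.
Path 2: Rr ← Mm → Dd
  Mm is a fork and Mm is not conditioned on — no node blocks this path, so it is active.
Path 3: Rr ← Ss → Dd
  Ss is a fork here and Ss is conditioned on, so the path is blocked at Ss.
Since the path Rr ← Mm → Dd is active, Rr and Dd are not d-separated given {Pp, Ss}.

No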